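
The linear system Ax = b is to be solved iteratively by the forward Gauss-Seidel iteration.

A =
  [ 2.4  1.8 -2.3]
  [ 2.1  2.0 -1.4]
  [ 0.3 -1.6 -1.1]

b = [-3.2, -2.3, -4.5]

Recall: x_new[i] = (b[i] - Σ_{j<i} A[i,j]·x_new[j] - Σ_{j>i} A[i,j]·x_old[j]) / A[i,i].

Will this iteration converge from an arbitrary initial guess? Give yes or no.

A = D + L + U where D = diag(2.4, 2, -1.1).
GS T = -(D+L)⁻¹U: row 0 first, T[0,1] = -(1.8)/(2.4) = -0.7500; later rows by forward substitution.
  T[0,:] = [+0.0000 -0.7500 +0.9583]
  T[1,:] = [+0.0000 +0.7875 -0.3063]
  T[2,:] = [+0.0000 -1.3500 +0.7068]
|roots of det(T-λI)|: 1.3914, 0.1029, 0.0000.
ρ(T) = max|λ| = 1.3914; 1.3914 > 1: divergent.

no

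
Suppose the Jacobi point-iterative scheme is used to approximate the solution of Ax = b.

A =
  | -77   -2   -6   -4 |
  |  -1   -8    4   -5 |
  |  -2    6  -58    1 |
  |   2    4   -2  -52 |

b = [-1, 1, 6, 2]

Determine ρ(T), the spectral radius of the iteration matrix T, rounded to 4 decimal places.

Let D = diag(-77, -8, -58, -52); L, U the strict triangles.
Jacobi: T = -D⁻¹(L+U), T[3,2] = -(-2)/(-52) = -0.0385; T[3,3] = 0.
  T[0,:] = [+0.0000  -0.0260  -0.0779  -0.0519]
  T[1,:] = [-0.1250  +0.0000  +0.5000  -0.6250]
  T[2,:] = [-0.0345  +0.1034  +0.0000  +0.0172]
  T[3,:] = [+0.0385  +0.0769  -0.0385  +0.0000]
eigenvalue magnitudes: 0.2112, 0.1639, 0.1639, 0.0876.
ρ = 0.2112; 0.2112 < 1: convergent.

0.2112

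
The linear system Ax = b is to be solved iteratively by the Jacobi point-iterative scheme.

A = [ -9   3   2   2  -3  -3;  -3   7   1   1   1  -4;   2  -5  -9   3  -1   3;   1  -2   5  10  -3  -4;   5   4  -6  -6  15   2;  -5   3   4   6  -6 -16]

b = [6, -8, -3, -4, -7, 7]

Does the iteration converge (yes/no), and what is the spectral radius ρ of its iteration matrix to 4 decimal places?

A = D + L + U where D = diag(-9, 7, -9, 10, 15, -16).
T_J = -D⁻¹(L+U): T[1,0] = -(-3)/(7) = +0.4286; T[1,1] = 0.
  T[0,:] = [+0.0000  +0.3333  +0.2222  +0.2222  -0.3333  -0.3333]
  T[1,:] = [+0.4286  +0.0000  -0.1429  -0.1429  -0.1429  +0.5714]
  T[2,:] = [+0.2222  -0.5556  +0.0000  +0.3333  -0.1111  +0.3333]
  T[3,:] = [-0.1000  +0.2000  -0.5000  +0.0000  +0.3000  +0.4000]
  T[4,:] = [-0.3333  -0.2667  +0.4000  +0.4000  +0.0000  -0.1333]
  T[5,:] = [-0.3125  +0.1875  +0.2500  +0.3750  -0.3750  +0.0000]
|eigenvalues of T|: 1.1414, 0.6647, 0.4497, 0.4497, 0.3953, 0.1948.
ρ(T) = max|λ| = 1.1414; 1.1414 > 1, so it fails to converge.

no, ρ = 1.1414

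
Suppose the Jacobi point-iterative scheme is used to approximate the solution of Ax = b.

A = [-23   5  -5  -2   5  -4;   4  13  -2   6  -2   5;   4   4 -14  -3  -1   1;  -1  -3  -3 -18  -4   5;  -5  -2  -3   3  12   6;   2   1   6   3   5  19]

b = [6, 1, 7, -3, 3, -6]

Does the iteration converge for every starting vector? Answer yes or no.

yes

Diagonal D = diag(-23, 13, -14, -18, 12, 19); L, U strict lower/upper.
Jacobi T = -D⁻¹(L+U): T[5,3] = -(3)/(19) = -0.1579; T[5,5] = 0.
  T[0,:] = [+0.0000 +0.2174 -0.2174 -0.0870 +0.2174 -0.1739]
  T[1,:] = [-0.3077 +0.0000 +0.1538 -0.4615 +0.1538 -0.3846]
  T[2,:] = [+0.2857 +0.2857 +0.0000 -0.2143 -0.0714 +0.0714]
  T[3,:] = [-0.0556 -0.1667 -0.1667 +0.0000 -0.2222 +0.2778]
  T[4,:] = [+0.4167 +0.1667 +0.2500 -0.2500 +0.0000 -0.5000]
  T[5,:] = [-0.1053 -0.0526 -0.3158 -0.1579 -0.2632 +0.0000]
|roots of det(T-λI)|: 0.8318, 0.5079, 0.5079, 0.4319, 0.1611, 0.1496.
spectral radius ρ = 0.8318; 0.8318 < 1, so it converges for any x₀.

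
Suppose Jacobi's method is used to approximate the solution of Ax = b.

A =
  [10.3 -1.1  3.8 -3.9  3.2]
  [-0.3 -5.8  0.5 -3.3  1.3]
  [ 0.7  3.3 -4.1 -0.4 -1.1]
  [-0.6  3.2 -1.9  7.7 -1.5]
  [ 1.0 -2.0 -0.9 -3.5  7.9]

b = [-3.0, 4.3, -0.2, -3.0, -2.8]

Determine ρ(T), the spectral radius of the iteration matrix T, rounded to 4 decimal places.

0.8422

Diagonal D = diag(10.3, -5.8, -4.1, 7.7, 7.9); L, U strict lower/upper.
Jacobi: T = -D⁻¹(L+U), T[1,4] = -(1.3)/(-5.8) = +0.2241; T[1,1] = 0.
  T[0,:] = [+0.0000 +0.1068 -0.3689 +0.3786 -0.3107]
  T[1,:] = [-0.0517 +0.0000 +0.0862 -0.5690 +0.2241]
  T[2,:] = [+0.1707 +0.8049 +0.0000 -0.0976 -0.2683]
  T[3,:] = [+0.0779 -0.4156 +0.2468 +0.0000 +0.1948]
  T[4,:] = [-0.1266 +0.2532 +0.1139 +0.4430 +0.0000]
|eigenvalues of T|: 0.8422, 0.4786, 0.3627, 0.3627, 0.0274.
spectral radius ρ = 0.8422; 0.8422 < 1: convergent.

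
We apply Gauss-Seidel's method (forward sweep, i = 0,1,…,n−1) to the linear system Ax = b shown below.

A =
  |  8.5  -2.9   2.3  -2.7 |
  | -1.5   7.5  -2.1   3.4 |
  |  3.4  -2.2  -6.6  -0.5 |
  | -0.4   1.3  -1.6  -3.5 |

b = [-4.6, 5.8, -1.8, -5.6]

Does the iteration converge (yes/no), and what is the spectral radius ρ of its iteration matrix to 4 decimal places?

Let D = diag(8.5, 7.5, -6.6, -3.5); L, U the strict triangles.
T_GS = -(D+L)⁻¹U: row 0 first, T[0,2] = -(2.3)/(8.5) = -0.2706; later rows by forward substitution.
  T[0,:] = [+0.0000, +0.3412, -0.2706, +0.3176]
  T[1,:] = [+0.0000, +0.0682, +0.2259, -0.3898]
  T[2,:] = [+0.0000, +0.1530, -0.2147, +0.2178]
  T[3,:] = [+0.0000, -0.0836, +0.2130, -0.2807]
|λ(T)| sorted: 0.5758, 0.1578, 0.0091, 0.0000.
ρ = 0.5758; 0.5758 < 1, so it converges for any x₀.

yes, ρ = 0.5758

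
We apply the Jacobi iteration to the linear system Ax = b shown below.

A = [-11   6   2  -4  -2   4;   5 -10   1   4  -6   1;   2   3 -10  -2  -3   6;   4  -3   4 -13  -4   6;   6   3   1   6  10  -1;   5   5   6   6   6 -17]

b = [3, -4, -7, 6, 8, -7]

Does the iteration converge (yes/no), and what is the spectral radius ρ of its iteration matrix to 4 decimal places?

Diagonal D = diag(-11, -10, -10, -13, 10, -17); L, U strict lower/upper.
T_J = -D⁻¹(L+U): T[4,5] = -(-1)/(10) = +0.1000; T[4,4] = 0.
  T[0,:] = [+0.0000 +0.5455 +0.1818 -0.3636 -0.1818 +0.3636]
  T[1,:] = [+0.5000 +0.0000 +0.1000 +0.4000 -0.6000 +0.1000]
  T[2,:] = [+0.2000 +0.3000 +0.0000 -0.2000 -0.3000 +0.6000]
  T[3,:] = [+0.3077 -0.2308 +0.3077 +0.0000 -0.3077 +0.4615]
  T[4,:] = [-0.6000 -0.3000 -0.1000 -0.6000 +0.0000 +0.1000]
  T[5,:] = [+0.2941 +0.2941 +0.3529 +0.3529 +0.3529 +0.0000]
eigenvalue magnitudes: 1.2223, 0.8974, 0.3421, 0.3421, 0.2937, 0.2021.
spectral radius ρ = 1.2223; 1.2223 > 1: divergent.

no, ρ = 1.2223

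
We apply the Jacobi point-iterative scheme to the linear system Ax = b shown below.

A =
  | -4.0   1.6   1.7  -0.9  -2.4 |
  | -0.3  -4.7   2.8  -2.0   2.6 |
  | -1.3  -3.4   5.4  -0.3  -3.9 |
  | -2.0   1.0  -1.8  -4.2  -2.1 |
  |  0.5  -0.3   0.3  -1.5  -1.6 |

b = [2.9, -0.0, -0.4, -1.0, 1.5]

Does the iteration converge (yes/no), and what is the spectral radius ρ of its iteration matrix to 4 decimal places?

Diagonal D = diag(-4, -4.7, 5.4, -4.2, -1.6); L, U strict lower/upper.
Jacobi T = -D⁻¹(L+U): T[0,2] = -(1.7)/(-4) = +0.4250; T[0,0] = 0.
  T[0,:] = [+0.0000, +0.4000, +0.4250, -0.2250, -0.6000]
  T[1,:] = [-0.0638, +0.0000, +0.5957, -0.4255, +0.5532]
  T[2,:] = [+0.2407, +0.6296, +0.0000, +0.0556, +0.7222]
  T[3,:] = [-0.4762, +0.2381, -0.4286, +0.0000, -0.5000]
  T[4,:] = [+0.3125, -0.1875, +0.1875, -0.9375, +0.0000]
|roots of det(T-λI)|: 1.1774, 0.7800, 0.7800, 0.6734, 0.6734.
ρ(T) = max|λ| = 1.1774; 1.1774 > 1: divergent.

no, ρ = 1.1774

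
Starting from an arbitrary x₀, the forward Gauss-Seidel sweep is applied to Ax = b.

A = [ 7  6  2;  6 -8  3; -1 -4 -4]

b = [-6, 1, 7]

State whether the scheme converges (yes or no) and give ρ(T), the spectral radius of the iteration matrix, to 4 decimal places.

Let D = diag(7, -8, -4); L, U the strict triangles.
T_GS = -(D+L)⁻¹U: row 0 first, T[0,2] = -(2)/(7) = -0.2857; later rows by forward substitution.
  T[0,:] = [+0.0000  -0.8571  -0.2857]
  T[1,:] = [+0.0000  -0.6429  +0.1607]
  T[2,:] = [+0.0000  +0.8571  -0.0893]
|λ(T)| sorted: 0.8291, 0.0969, 0.0000.
ρ(T) = max|λ| = 0.8291; 0.8291 < 1: convergent.

yes, ρ = 0.8291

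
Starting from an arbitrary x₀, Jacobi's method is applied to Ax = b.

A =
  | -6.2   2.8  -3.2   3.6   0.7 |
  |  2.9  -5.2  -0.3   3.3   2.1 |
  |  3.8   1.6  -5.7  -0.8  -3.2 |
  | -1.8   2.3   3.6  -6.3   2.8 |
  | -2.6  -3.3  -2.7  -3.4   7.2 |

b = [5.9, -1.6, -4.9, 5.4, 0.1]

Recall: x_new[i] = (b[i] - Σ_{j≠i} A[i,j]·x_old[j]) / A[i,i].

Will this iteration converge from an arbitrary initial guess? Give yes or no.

no

Diagonal D = diag(-6.2, -5.2, -5.7, -6.3, 7.2); L, U strict lower/upper.
Jacobi: T = -D⁻¹(L+U), T[4,2] = -(-2.7)/(7.2) = +0.3750; T[4,4] = 0.
  T[0,:] = [+0.0000 +0.4516 -0.5161 +0.5806 +0.1129]
  T[1,:] = [+0.5577 +0.0000 -0.0577 +0.6346 +0.4038]
  T[2,:] = [+0.6667 +0.2807 +0.0000 -0.1404 -0.5614]
  T[3,:] = [-0.2857 +0.3651 +0.5714 +0.0000 +0.4444]
  T[4,:] = [+0.3611 +0.4583 +0.3750 +0.4722 +0.0000]
|eigenvalues of T|: 1.1317, 0.8805, 0.8805, 0.5556, 0.2918.
ρ = 1.1317; 1.1317 > 1: divergent.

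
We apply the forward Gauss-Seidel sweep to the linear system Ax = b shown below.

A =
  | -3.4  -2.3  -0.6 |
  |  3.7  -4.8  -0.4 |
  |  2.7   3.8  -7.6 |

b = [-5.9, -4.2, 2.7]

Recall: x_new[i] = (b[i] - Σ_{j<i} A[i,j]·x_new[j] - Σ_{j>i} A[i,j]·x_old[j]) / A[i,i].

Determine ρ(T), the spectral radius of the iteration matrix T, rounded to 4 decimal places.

A = D + L + U where D = diag(-3.4, -4.8, -7.6).
GS T = -(D+L)⁻¹U: row 0 first, T[0,1] = -(-2.3)/(-3.4) = -0.6765; later rows by forward substitution.
  T[0,:] = [+0.0000  -0.6765  -0.1765]
  T[1,:] = [+0.0000  -0.5214  -0.2194]
  T[2,:] = [+0.0000  -0.5010  -0.1724]
|λ(T)| sorted: 0.7216, 0.0278, 0.0000.
spectral radius ρ = 0.7216; 0.7216 < 1: convergent.

0.7216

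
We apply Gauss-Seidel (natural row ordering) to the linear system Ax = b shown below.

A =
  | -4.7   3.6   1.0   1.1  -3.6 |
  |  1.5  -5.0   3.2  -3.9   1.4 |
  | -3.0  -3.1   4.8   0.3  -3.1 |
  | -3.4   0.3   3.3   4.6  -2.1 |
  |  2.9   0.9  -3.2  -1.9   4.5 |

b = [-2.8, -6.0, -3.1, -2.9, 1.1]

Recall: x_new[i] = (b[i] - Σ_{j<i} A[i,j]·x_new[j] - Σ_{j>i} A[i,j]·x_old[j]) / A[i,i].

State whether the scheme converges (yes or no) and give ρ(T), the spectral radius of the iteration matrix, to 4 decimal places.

Write A = D+L+U with D = diag(-4.7, -5, 4.8, 4.6, 4.5).
Gauss-Seidel: T = -(D+L)⁻¹U, row 0 first, T[0,2] = -(1)/(-4.7) = +0.2128; later rows by forward substitution.
  T[0,:] = [+0.0000  +0.7660  +0.2128  +0.2340  -0.7660]
  T[1,:] = [+0.0000  +0.2298  +0.7038  -0.7098  +0.0502]
  T[2,:] = [+0.0000  +0.6271  +0.5875  -0.3746  +0.1995]
  T[3,:] = [+0.0000  +0.1013  -0.3101  +0.4880  -0.2560]
  T[4,:] = [+0.0000  -0.0509  +0.0090  -0.0692  +0.5174]
|λ(T)| sorted: 1.2462, 0.5753, 0.1127, 0.1115, 0.0000.
ρ(T) = max|λ| = 1.2462; 1.2462 > 1: divergent.

no, ρ = 1.2462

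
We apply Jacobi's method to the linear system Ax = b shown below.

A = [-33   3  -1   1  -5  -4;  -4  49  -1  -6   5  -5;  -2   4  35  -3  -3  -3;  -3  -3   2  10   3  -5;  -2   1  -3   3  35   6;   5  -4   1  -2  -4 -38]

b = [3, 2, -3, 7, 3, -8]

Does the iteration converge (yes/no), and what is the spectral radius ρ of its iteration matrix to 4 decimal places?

yes, ρ = 0.2825

Write A = D+L+U with D = diag(-33, 49, 35, 10, 35, -38).
T_J = -D⁻¹(L+U): T[0,4] = -(-5)/(-33) = -0.1515; T[0,0] = 0.
  T[0,:] = [+0.0000, +0.0909, -0.0303, +0.0303, -0.1515, -0.1212]
  T[1,:] = [+0.0816, +0.0000, +0.0204, +0.1224, -0.1020, +0.1020]
  T[2,:] = [+0.0571, -0.1143, +0.0000, +0.0857, +0.0857, +0.0857]
  T[3,:] = [+0.3000, +0.3000, -0.2000, +0.0000, -0.3000, +0.5000]
  T[4,:] = [+0.0571, -0.0286, +0.0857, -0.0857, +0.0000, -0.1714]
  T[5,:] = [+0.1316, -0.1053, +0.0263, -0.0526, -0.1053, +0.0000]
|eigenvalues of T|: 0.2825, 0.2068, 0.2068, 0.1553, 0.1553, 0.1210.
ρ = 0.2825; 0.2825 < 1, so it converges for any x₀.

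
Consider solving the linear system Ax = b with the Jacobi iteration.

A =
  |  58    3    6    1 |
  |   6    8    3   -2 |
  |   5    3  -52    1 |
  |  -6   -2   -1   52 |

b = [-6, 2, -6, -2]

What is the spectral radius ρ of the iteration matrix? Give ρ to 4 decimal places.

Let D = diag(58, 8, -52, 52); L, U the strict triangles.
Jacobi: T = -D⁻¹(L+U), T[3,0] = -(-6)/(52) = +0.1154; T[3,3] = 0.
  T[0,:] = [+0.0000  -0.0517  -0.1034  -0.0172]
  T[1,:] = [-0.7500  +0.0000  -0.3750  +0.2500]
  T[2,:] = [+0.0962  +0.0577  +0.0000  +0.0192]
  T[3,:] = [+0.1154  +0.0385  +0.0192  +0.0000]
|eigenvalues of T|: 0.2003, 0.1602, 0.1602, 0.0037.
ρ = 0.2003; 0.2003 < 1: convergent.

0.2003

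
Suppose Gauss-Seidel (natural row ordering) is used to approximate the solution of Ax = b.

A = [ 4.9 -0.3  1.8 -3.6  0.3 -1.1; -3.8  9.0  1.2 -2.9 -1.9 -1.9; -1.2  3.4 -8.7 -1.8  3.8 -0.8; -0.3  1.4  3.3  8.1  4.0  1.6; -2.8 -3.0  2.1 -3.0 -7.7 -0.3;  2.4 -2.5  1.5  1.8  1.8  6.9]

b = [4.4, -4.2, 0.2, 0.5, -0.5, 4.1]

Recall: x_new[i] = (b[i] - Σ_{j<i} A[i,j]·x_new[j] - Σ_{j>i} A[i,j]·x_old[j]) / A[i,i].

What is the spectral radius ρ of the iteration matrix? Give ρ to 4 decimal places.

Diagonal D = diag(4.9, 9, -8.7, 8.1, -7.7, 6.9); L, U strict lower/upper.
T_GS = -(D+L)⁻¹U: row 0 first, T[0,2] = -(1.8)/(4.9) = -0.3673; later rows by forward substitution.
  T[0,:] = [+0.0000, +0.0612, -0.3673, +0.7347, -0.0612, +0.2245]
  T[1,:] = [+0.0000, +0.0259, -0.2884, +0.6324, +0.1853, +0.3059]
  T[2,:] = [+0.0000, +0.0017, -0.0621, -0.0611, +0.5176, -0.0034]
  T[3,:] = [+0.0000, -0.0029, +0.0615, -0.0572, -0.7390, -0.2407]
  T[4,:] = [+0.0000, -0.0308, +0.2051, -0.5079, +0.3792, -0.1469]
  T[5,:] = [+0.0000, -0.0035, -0.0328, +0.1343, +0.0698, +0.1346]
|roots of det(T-λI)|: 0.8923, 0.4759, 0.0309, 0.0309, 0.0279, 0.0000.
ρ(T) = max|λ| = 0.8923; 0.8923 < 1 ⇒ converges.

0.8923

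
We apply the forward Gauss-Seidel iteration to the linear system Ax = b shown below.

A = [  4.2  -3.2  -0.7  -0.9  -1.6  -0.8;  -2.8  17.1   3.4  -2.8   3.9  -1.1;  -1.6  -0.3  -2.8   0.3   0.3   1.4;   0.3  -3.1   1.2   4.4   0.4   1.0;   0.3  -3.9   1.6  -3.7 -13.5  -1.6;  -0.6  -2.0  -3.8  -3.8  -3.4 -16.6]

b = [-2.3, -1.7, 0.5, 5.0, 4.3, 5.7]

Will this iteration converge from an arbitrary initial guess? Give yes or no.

A = D + L + U where D = diag(4.2, 17.1, -2.8, 4.4, -13.5, -16.6).
T_GS = -(D+L)⁻¹U: row 0 first, T[0,5] = -(-0.8)/(4.2) = +0.1905; later rows by forward substitution.
  T[0,:] = [+0.0000 +0.7619 +0.1667 +0.2143 +0.3810 +0.1905]
  T[1,:] = [+0.0000 +0.1248 -0.1715 +0.1988 -0.1657 +0.0955]
  T[2,:] = [+0.0000 -0.4487 -0.0769 -0.0366 -0.0928 +0.3809]
  T[3,:] = [+0.0000 +0.1583 -0.1113 +0.1355 -0.2083 -0.2769]
  T[4,:] = [+0.0000 -0.1157 +0.0746 -0.0941 +0.1024 -0.0209]
  T[5,:] = [+0.0000 +0.0476 +0.0424 -0.0350 +0.0541 -0.0379]
|λ(T)| sorted: 0.5381, 0.3308, 0.0435, 0.0435, 0.0188, 0.0000.
ρ = 0.5381; 0.5381 < 1: convergent.

yes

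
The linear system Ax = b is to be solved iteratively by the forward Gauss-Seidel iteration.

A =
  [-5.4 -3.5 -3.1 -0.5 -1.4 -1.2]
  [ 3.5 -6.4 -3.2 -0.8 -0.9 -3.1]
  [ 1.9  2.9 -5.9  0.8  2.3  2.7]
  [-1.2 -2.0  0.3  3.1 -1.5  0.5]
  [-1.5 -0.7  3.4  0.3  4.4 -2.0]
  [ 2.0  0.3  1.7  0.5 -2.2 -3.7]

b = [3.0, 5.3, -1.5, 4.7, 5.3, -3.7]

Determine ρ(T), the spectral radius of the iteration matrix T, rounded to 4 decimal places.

1.4026

Write A = D+L+U with D = diag(-5.4, -6.4, -5.9, 3.1, 4.4, -3.7).
T_GS = -(D+L)⁻¹U: row 0 first, T[0,1] = -(-3.5)/(-5.4) = -0.6481; later rows by forward substitution.
  T[0,:] = [+0.0000  -0.6481  -0.5741  -0.0926  -0.2593  -0.2222]
  T[1,:] = [+0.0000  -0.3545  -0.8139  -0.1756  -0.2824  -0.6059]
  T[2,:] = [+0.0000  -0.3829  -0.5849  +0.0194  +0.1675  +0.0882]
  T[3,:] = [+0.0000  -0.4425  -0.6907  -0.1510  +0.1851  -0.6468]
  T[4,:] = [+0.0000  +0.0487  +0.1739  -0.0642  -0.2754  +0.2583]
  T[5,:] = [+0.0000  -0.6438  -0.8418  -0.0376  +0.1027  -0.3697]
eigenvalue magnitudes: 1.4026, 0.3140, 0.2874, 0.2032, 0.2032, 0.0000.
spectral radius ρ = 1.4026; 1.4026 > 1: divergent.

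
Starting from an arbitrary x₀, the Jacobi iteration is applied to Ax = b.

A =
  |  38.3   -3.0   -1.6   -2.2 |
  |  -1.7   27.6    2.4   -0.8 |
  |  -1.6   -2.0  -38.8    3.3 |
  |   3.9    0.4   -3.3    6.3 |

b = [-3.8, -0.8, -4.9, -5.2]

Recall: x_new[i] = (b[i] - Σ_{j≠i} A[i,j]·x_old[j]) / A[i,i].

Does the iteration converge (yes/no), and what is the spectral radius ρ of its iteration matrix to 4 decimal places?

yes, ρ = 0.2089

Write A = D+L+U with D = diag(38.3, 27.6, -38.8, 6.3).
T_J = -D⁻¹(L+U): T[0,1] = -(-3)/(38.3) = +0.0783; T[0,0] = 0.
  T[0,:] = [+0.0000 +0.0783 +0.0418 +0.0574]
  T[1,:] = [+0.0616 +0.0000 -0.0870 +0.0290]
  T[2,:] = [-0.0412 -0.0515 +0.0000 +0.0851]
  T[3,:] = [-0.6190 -0.0635 +0.5238 +0.0000]
|roots of det(T-λI)|: 0.2089, 0.1510, 0.1510, 0.0351.
ρ(T) = max|λ| = 0.2089; 0.2089 < 1, so it converges for any x₀.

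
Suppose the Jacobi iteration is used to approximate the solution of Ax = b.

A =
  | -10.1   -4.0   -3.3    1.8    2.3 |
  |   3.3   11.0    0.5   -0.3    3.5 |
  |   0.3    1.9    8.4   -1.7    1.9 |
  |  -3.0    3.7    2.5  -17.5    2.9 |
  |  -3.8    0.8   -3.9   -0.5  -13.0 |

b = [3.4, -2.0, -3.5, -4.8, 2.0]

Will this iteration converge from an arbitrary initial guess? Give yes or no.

A = D + L + U where D = diag(-10.1, 11, 8.4, -17.5, -13).
Jacobi T = -D⁻¹(L+U): T[2,0] = -(0.3)/(8.4) = -0.0357; T[2,2] = 0.
  T[0,:] = [+0.0000, -0.3960, -0.3267, +0.1782, +0.2277]
  T[1,:] = [-0.3000, +0.0000, -0.0455, +0.0273, -0.3182]
  T[2,:] = [-0.0357, -0.2262, +0.0000, +0.2024, -0.2262]
  T[3,:] = [-0.1714, +0.2114, +0.1429, +0.0000, +0.1657]
  T[4,:] = [-0.2923, +0.0615, -0.3000, -0.0385, +0.0000]
|λ(T)| sorted: 0.6036, 0.4237, 0.4237, 0.2483, 0.0574.
spectral radius ρ = 0.6036; 0.6036 < 1 ⇒ converges.

yes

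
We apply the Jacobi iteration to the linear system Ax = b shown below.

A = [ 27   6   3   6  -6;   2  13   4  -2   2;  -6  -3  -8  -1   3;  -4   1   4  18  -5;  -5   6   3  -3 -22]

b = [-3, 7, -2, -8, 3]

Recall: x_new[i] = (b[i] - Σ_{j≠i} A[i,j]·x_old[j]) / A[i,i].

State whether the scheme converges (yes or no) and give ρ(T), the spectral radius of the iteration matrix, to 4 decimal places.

yes, ρ = 0.6516

Split A = D + L + U, D = diag(27, 13, -8, 18, -22).
Jacobi: T = -D⁻¹(L+U), T[2,0] = -(-6)/(-8) = -0.7500; T[2,2] = 0.
  T[0,:] = [+0.0000, -0.2222, -0.1111, -0.2222, +0.2222]
  T[1,:] = [-0.1538, +0.0000, -0.3077, +0.1538, -0.1538]
  T[2,:] = [-0.7500, -0.3750, +0.0000, -0.1250, +0.3750]
  T[3,:] = [+0.2222, -0.0556, -0.2222, +0.0000, +0.2778]
  T[4,:] = [-0.2273, +0.2727, +0.1364, -0.1364, +0.0000]
|roots of det(T-λI)|: 0.6516, 0.3617, 0.3617, 0.3380, 0.3380.
ρ = 0.6516; 0.6516 < 1: convergent.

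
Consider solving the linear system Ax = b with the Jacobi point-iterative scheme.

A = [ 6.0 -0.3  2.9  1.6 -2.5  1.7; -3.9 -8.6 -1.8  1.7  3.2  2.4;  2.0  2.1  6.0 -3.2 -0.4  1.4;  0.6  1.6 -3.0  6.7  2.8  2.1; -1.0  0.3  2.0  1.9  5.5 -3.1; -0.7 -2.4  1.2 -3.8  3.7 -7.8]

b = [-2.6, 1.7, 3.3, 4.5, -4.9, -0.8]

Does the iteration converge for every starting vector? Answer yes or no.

no

Let D = diag(6, -8.6, 6, 6.7, 5.5, -7.8); L, U the strict triangles.
Jacobi T = -D⁻¹(L+U): T[1,0] = -(-3.9)/(-8.6) = -0.4535; T[1,1] = 0.
  T[0,:] = [+0.0000 +0.0500 -0.4833 -0.2667 +0.4167 -0.2833]
  T[1,:] = [-0.4535 +0.0000 -0.2093 +0.1977 +0.3721 +0.2791]
  T[2,:] = [-0.3333 -0.3500 +0.0000 +0.5333 +0.0667 -0.2333]
  T[3,:] = [-0.0896 -0.2388 +0.4478 +0.0000 -0.4179 -0.3134]
  T[4,:] = [+0.1818 -0.0545 -0.3636 -0.3455 +0.0000 +0.5636]
  T[5,:] = [-0.0897 -0.3077 +0.1538 -0.4872 +0.4744 +0.0000]
eigenvalue magnitudes: 1.1218, 0.6427, 0.6427, 0.4584, 0.4584, 0.3629.
spectral radius ρ = 1.1218; 1.1218 > 1 ⇒ diverges.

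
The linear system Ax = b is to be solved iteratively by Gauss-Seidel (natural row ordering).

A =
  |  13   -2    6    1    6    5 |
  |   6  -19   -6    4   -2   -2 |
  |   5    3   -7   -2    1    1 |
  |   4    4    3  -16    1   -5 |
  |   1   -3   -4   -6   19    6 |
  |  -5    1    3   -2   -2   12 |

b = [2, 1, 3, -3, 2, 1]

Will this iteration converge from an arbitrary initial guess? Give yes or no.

yes

A = D + L + U where D = diag(13, -19, -7, -16, 19, 12).
Gauss-Seidel: T = -(D+L)⁻¹U, row 0 first, T[0,3] = -(1)/(13) = -0.0769; later rows by forward substitution.
  T[0,:] = [+0.0000, +0.1538, -0.4615, -0.0769, -0.4615, -0.3846]
  T[1,:] = [+0.0000, +0.0486, -0.4615, +0.1862, -0.2510, -0.2267]
  T[2,:] = [+0.0000, +0.1307, -0.5275, -0.2608, -0.2944, -0.2290]
  T[3,:] = [+0.0000, +0.0751, -0.3297, -0.0216, -0.1708, -0.5083]
  T[4,:] = [+0.0000, +0.0508, -0.2637, -0.0283, -0.1313, -0.5401]
  T[5,:] = [+0.0000, +0.0484, -0.1209, +0.0093, -0.1481, -0.2588]
|roots of det(T-λI)|: 0.8467, 0.1950, 0.1201, 0.1201, 0.0479, 0.0000.
ρ = 0.8467; 0.8467 < 1 ⇒ converges.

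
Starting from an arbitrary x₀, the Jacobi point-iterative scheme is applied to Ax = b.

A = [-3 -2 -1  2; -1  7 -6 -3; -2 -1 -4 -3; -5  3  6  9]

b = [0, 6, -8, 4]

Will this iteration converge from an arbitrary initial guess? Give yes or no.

A = D + L + U where D = diag(-3, 7, -4, 9).
Jacobi T = -D⁻¹(L+U): T[2,3] = -(-3)/(-4) = -0.7500; T[2,2] = 0.
  T[0,:] = [+0.0000, -0.6667, -0.3333, +0.6667]
  T[1,:] = [+0.1429, +0.0000, +0.8571, +0.4286]
  T[2,:] = [-0.5000, -0.2500, +0.0000, -0.7500]
  T[3,:] = [+0.5556, -0.3333, -0.6667, +0.0000]
|eigenvalues of T|: 1.2175, 0.7268, 0.7268, 0.6418.
ρ(T) = max|λ| = 1.2175; 1.2175 > 1, so it fails to converge.

no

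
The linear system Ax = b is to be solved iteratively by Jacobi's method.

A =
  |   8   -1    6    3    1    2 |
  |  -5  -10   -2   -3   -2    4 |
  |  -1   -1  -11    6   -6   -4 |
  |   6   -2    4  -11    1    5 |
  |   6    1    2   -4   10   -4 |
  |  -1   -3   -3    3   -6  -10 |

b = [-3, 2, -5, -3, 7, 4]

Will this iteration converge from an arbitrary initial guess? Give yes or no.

Let D = diag(8, -10, -11, -11, 10, -10); L, U the strict triangles.
Jacobi T = -D⁻¹(L+U): T[4,0] = -(6)/(10) = -0.6000; T[4,4] = 0.
  T[0,:] = [+0.0000  +0.1250  -0.7500  -0.3750  -0.1250  -0.2500]
  T[1,:] = [-0.5000  +0.0000  -0.2000  -0.3000  -0.2000  +0.4000]
  T[2,:] = [-0.0909  -0.0909  +0.0000  +0.5455  -0.5455  -0.3636]
  T[3,:] = [+0.5455  -0.1818  +0.3636  +0.0000  +0.0909  +0.4545]
  T[4,:] = [-0.6000  -0.1000  -0.2000  +0.4000  +0.0000  +0.4000]
  T[5,:] = [-0.1000  -0.3000  -0.3000  +0.3000  -0.6000  +0.0000]
eigenvalue magnitudes: 1.1533, 0.8569, 0.8569, 0.3239, 0.3019, 0.3019.
ρ = 1.1533; 1.1533 > 1, so it fails to converge.

no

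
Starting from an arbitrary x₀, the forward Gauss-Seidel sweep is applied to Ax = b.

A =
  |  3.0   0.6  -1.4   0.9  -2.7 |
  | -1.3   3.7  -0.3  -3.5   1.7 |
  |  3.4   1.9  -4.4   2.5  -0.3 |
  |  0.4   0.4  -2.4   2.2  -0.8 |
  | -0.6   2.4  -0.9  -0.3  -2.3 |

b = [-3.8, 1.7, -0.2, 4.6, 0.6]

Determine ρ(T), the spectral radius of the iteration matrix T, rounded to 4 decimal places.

1.1683

Let D = diag(3, 3.7, -4.4, 2.2, -2.3); L, U the strict triangles.
Gauss-Seidel: T = -(D+L)⁻¹U, row 0 first, T[0,4] = -(-2.7)/(3) = +0.9000; later rows by forward substitution.
  T[0,:] = [+0.0000  -0.2000  +0.4667  -0.3000  +0.9000]
  T[1,:] = [+0.0000  -0.0703  +0.2450  +0.8405  -0.1432]
  T[2,:] = [+0.0000  -0.1849  +0.4664  +0.6993  +0.5654]
  T[3,:] = [+0.0000  -0.1526  +0.3794  +0.6646  +0.8429]
  T[4,:] = [+0.0000  +0.0711  -0.0980  +0.5950  -0.7154]
moduli |λ_i(T)| = 1.1683, 0.9260, 0.0945, 0.0085, 0.0000.
spectral radius ρ = 1.1683; 1.1683 > 1: divergent.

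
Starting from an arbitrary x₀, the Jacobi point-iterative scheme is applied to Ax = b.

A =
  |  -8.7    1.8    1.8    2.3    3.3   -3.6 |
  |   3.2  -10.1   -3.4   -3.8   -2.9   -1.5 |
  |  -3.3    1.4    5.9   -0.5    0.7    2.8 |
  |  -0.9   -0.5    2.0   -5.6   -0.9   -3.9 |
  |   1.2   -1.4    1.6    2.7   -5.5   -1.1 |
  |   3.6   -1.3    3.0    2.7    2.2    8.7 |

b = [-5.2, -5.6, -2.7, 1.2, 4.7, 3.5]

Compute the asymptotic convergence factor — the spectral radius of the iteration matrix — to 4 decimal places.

A = D + L + U where D = diag(-8.7, -10.1, 5.9, -5.6, -5.5, 8.7).
Jacobi T = -D⁻¹(L+U): T[0,1] = -(1.8)/(-8.7) = +0.2069; T[0,0] = 0.
  T[0,:] = [+0.0000, +0.2069, +0.2069, +0.2644, +0.3793, -0.4138]
  T[1,:] = [+0.3168, +0.0000, -0.3366, -0.3762, -0.2871, -0.1485]
  T[2,:] = [+0.5593, -0.2373, +0.0000, +0.0847, -0.1186, -0.4746]
  T[3,:] = [-0.1607, -0.0893, +0.3571, +0.0000, -0.1607, -0.6964]
  T[4,:] = [+0.2182, -0.2545, +0.2909, +0.4909, +0.0000, -0.2000]
  T[5,:] = [-0.4138, +0.1494, -0.3448, -0.3103, -0.2529, +0.0000]
moduli |λ_i(T)| = 1.1522, 0.6203, 0.3461, 0.3039, 0.3039, 0.1755.
ρ = 1.1522; 1.1522 > 1 ⇒ diverges.

1.1522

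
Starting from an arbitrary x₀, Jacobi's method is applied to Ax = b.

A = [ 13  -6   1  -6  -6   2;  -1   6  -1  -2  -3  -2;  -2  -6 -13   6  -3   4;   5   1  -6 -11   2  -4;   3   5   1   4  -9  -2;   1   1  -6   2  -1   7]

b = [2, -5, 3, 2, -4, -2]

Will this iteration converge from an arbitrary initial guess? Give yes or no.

Diagonal D = diag(13, 6, -13, -11, -9, 7); L, U strict lower/upper.
T_J = -D⁻¹(L+U): T[1,5] = -(-2)/(6) = +0.3333; T[1,1] = 0.
  T[0,:] = [+0.0000  +0.4615  -0.0769  +0.4615  +0.4615  -0.1538]
  T[1,:] = [+0.1667  +0.0000  +0.1667  +0.3333  +0.5000  +0.3333]
  T[2,:] = [-0.1538  -0.4615  +0.0000  +0.4615  -0.2308  +0.3077]
  T[3,:] = [+0.4545  +0.0909  -0.5455  +0.0000  +0.1818  -0.3636]
  T[4,:] = [+0.3333  +0.5556  +0.1111  +0.4444  +0.0000  -0.2222]
  T[5,:] = [-0.1429  -0.1429  +0.8571  -0.2857  +0.1429  +0.0000]
moduli |λ_i(T)| = 1.2017, 0.6244, 0.6244, 0.5743, 0.5743, 0.4116.
ρ = 1.2017; 1.2017 > 1: divergent.

no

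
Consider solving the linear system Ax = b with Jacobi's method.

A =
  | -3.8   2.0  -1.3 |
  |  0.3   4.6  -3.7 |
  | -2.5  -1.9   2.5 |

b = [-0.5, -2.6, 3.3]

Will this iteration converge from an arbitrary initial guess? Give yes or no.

yes

Let D = diag(-3.8, 4.6, 2.5); L, U the strict triangles.
Jacobi T = -D⁻¹(L+U): T[2,1] = -(-1.9)/(2.5) = +0.7600; T[2,2] = 0.
  T[0,:] = [+0.0000  +0.5263  -0.3421]
  T[1,:] = [-0.0652  +0.0000  +0.8043]
  T[2,:] = [+1.0000  +0.7600  +0.0000]
|λ(T)| sorted: 0.8631, 0.7142, 0.7142.
spectral radius ρ = 0.8631; 0.8631 < 1: convergent.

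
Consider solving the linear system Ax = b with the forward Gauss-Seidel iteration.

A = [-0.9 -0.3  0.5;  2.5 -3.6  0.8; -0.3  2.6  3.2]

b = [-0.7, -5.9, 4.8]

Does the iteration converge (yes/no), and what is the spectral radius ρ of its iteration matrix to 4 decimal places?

yes, ρ = 0.6629

Let D = diag(-0.9, -3.6, 3.2); L, U the strict triangles.
Gauss-Seidel: T = -(D+L)⁻¹U, row 0 first, T[0,1] = -(-0.3)/(-0.9) = -0.3333; later rows by forward substitution.
  T[0,:] = [+0.0000, -0.3333, +0.5556]
  T[1,:] = [+0.0000, -0.2315, +0.6080]
  T[2,:] = [+0.0000, +0.1568, -0.4419]
|λ(T)| sorted: 0.6629, 0.0105, 0.0000.
spectral radius ρ = 0.6629; 0.6629 < 1 ⇒ converges.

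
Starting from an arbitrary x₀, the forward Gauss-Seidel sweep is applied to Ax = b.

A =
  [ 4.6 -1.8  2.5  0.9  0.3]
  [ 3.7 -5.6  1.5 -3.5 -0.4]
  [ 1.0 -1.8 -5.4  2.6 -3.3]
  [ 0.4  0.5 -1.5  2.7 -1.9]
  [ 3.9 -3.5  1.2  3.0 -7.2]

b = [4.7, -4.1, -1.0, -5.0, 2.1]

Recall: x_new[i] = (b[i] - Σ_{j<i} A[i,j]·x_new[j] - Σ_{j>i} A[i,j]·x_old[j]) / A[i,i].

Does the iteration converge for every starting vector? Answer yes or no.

A = D + L + U where D = diag(4.6, -5.6, -5.4, 2.7, -7.2).
T_GS = -(D+L)⁻¹U: row 0 first, T[0,1] = -(-1.8)/(4.6) = +0.3913; later rows by forward substitution.
  T[0,:] = [+0.0000  +0.3913  -0.5435  -0.1957  -0.0652]
  T[1,:] = [+0.0000  +0.2585  -0.0912  -0.7543  -0.1145]
  T[2,:] = [+0.0000  -0.0137  -0.0702  +0.6967  -0.5850]
  T[3,:] = [+0.0000  -0.1135  +0.0584  +0.5557  +0.4096]
  T[4,:] = [+0.0000  +0.0367  -0.2374  +0.6083  +0.0935]
|λ(T)| sorted: 0.9456, 0.5929, 0.3987, 0.0861, 0.0000.
spectral radius ρ = 0.9456; 0.9456 < 1: convergent.

yes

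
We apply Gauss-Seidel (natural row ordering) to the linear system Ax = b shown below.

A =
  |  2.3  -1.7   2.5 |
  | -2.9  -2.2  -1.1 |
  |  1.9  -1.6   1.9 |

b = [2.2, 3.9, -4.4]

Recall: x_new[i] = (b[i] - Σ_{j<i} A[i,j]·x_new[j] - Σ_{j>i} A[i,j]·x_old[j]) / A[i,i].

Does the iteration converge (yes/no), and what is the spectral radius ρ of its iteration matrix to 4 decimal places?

Write A = D+L+U with D = diag(2.3, -2.2, 1.9).
Gauss-Seidel: T = -(D+L)⁻¹U, row 0 first, T[0,2] = -(2.5)/(2.3) = -1.0870; later rows by forward substitution.
  T[0,:] = [+0.0000 +0.7391 -1.0870]
  T[1,:] = [+0.0000 -0.9743 +0.9328]
  T[2,:] = [+0.0000 -1.5596 +1.8725]
eigenvalue magnitudes: 1.2049, 0.3067, 0.0000.
ρ(T) = max|λ| = 1.2049; 1.2049 > 1 ⇒ diverges.

no, ρ = 1.2049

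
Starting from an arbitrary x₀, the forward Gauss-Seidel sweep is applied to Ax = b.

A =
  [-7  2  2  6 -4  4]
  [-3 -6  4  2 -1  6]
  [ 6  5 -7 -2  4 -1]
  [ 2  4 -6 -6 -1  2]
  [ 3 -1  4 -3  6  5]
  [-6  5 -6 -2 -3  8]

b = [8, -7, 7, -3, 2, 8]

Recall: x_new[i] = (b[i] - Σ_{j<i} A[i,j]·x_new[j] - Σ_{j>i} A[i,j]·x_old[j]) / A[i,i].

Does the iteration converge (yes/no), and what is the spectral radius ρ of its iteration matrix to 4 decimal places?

no, ρ = 1.4624

Write A = D+L+U with D = diag(-7, -6, -7, -6, 6, 8).
T_GS = -(D+L)⁻¹U: row 0 first, T[0,2] = -(2)/(-7) = +0.2857; later rows by forward substitution.
  T[0,:] = [+0.0000  +0.2857  +0.2857  +0.8571  -0.5714  +0.5714]
  T[1,:] = [+0.0000  -0.1429  +0.5238  -0.0952  +0.1190  +0.7143]
  T[2,:] = [+0.0000  +0.1429  +0.6190  +0.3810  +0.1667  +0.8571]
  T[3,:] = [+0.0000  -0.1429  -0.1746  -0.1587  -0.4444  +0.1429]
  T[4,:] = [+0.0000  -0.3333  -0.5556  -0.7778  -0.0278  -1.5000]
  T[5,:] = [+0.0000  +0.2500  +0.0992  +0.6567  -0.4995  +0.0982]
|roots of det(T-λI)|: 1.4624, 0.6779, 0.6779, 0.3001, 0.0281, 0.0000.
ρ = 1.4624; 1.4624 > 1, so it fails to converge.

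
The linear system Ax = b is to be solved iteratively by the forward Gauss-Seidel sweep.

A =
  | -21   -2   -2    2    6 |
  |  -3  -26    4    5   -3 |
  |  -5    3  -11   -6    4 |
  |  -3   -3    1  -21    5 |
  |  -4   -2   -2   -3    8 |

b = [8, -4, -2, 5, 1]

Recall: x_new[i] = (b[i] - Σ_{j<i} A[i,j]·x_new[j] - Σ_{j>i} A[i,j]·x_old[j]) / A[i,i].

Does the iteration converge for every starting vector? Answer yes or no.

A = D + L + U where D = diag(-21, -26, -11, -21, 8).
T_GS = -(D+L)⁻¹U: row 0 first, T[0,3] = -(2)/(-21) = +0.0952; later rows by forward substitution.
  T[0,:] = [+0.0000 -0.0952 -0.0952 +0.0952 +0.2857]
  T[1,:] = [+0.0000 +0.0110 +0.1648 +0.1813 -0.1484]
  T[2,:] = [+0.0000 +0.0463 +0.0882 -0.5393 +0.1933]
  T[3,:] = [+0.0000 +0.0142 -0.0057 -0.0652 +0.2277]
  T[4,:] = [+0.0000 -0.0280 +0.0135 -0.0663 +0.2395]
|eigenvalues of T|: 0.2136, 0.1740, 0.1600, 0.1600, 0.0000.
spectral radius ρ = 0.2136; 0.2136 < 1: convergent.

yes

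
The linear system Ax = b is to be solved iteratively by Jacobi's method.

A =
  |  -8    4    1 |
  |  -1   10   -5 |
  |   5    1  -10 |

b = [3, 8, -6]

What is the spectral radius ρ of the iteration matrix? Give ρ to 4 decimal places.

0.6083

Split A = D + L + U, D = diag(-8, 10, -10).
Jacobi: T = -D⁻¹(L+U), T[1,2] = -(-5)/(10) = +0.5000; T[1,1] = 0.
  T[0,:] = [+0.0000, +0.5000, +0.1250]
  T[1,:] = [+0.1000, +0.0000, +0.5000]
  T[2,:] = [+0.5000, +0.1000, +0.0000]
eigenvalue magnitudes: 0.6083, 0.4556, 0.4556.
spectral radius ρ = 0.6083; 0.6083 < 1: convergent.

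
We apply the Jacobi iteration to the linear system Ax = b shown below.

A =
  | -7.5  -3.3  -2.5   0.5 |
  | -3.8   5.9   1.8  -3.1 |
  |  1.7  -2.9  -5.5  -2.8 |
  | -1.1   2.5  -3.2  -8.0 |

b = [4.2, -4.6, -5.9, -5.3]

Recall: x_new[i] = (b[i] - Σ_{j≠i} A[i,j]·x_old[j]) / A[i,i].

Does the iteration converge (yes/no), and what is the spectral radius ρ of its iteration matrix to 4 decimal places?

yes, ρ = 0.8475

Let D = diag(-7.5, 5.9, -5.5, -8); L, U the strict triangles.
T_J = -D⁻¹(L+U): T[3,2] = -(-3.2)/(-8) = -0.4000; T[3,3] = 0.
  T[0,:] = [+0.0000  -0.4400  -0.3333  +0.0667]
  T[1,:] = [+0.6441  +0.0000  -0.3051  +0.5254]
  T[2,:] = [+0.3091  -0.5273  +0.0000  -0.5091]
  T[3,:] = [-0.1375  +0.3125  -0.4000  +0.0000]
eigenvalue magnitudes: 0.8475, 0.6369, 0.6369, 0.4148.
ρ = 0.8475; 0.8475 < 1: convergent.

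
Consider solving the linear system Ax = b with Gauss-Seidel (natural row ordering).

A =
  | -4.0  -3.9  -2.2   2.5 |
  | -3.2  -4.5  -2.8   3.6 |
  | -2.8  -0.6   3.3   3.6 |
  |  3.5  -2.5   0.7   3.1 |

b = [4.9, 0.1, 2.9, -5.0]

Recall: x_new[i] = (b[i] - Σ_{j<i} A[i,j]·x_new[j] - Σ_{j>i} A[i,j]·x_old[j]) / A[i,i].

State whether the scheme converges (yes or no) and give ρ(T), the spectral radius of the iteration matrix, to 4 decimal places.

no, ρ = 1.1939

A = D + L + U where D = diag(-4, -4.5, 3.3, 3.1).
T_GS = -(D+L)⁻¹U: row 0 first, T[0,1] = -(-3.9)/(-4) = -0.9750; later rows by forward substitution.
  T[0,:] = [+0.0000 -0.9750 -0.5500 +0.6250]
  T[1,:] = [+0.0000 +0.6933 -0.2311 +0.3556]
  T[2,:] = [+0.0000 -0.7012 -0.5087 -0.4960]
  T[3,:] = [+0.0000 +1.8183 +0.5495 -0.3069]
|roots of det(T-λI)|: 1.1939, 0.7911, 0.7911, 0.0000.
ρ = 1.1939; 1.1939 > 1: divergent.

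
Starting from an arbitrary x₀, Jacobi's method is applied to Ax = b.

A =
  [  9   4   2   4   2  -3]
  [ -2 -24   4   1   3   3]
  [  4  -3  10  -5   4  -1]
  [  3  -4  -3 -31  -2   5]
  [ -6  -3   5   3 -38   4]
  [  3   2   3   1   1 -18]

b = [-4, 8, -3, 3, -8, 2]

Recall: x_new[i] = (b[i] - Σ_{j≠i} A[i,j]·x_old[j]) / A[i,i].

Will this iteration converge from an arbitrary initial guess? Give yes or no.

Diagonal D = diag(9, -24, 10, -31, -38, -18); L, U strict lower/upper.
Jacobi: T = -D⁻¹(L+U), T[2,1] = -(-3)/(10) = +0.3000; T[2,2] = 0.
  T[0,:] = [+0.0000  -0.4444  -0.2222  -0.4444  -0.2222  +0.3333]
  T[1,:] = [-0.0833  +0.0000  +0.1667  +0.0417  +0.1250  +0.1250]
  T[2,:] = [-0.4000  +0.3000  +0.0000  +0.5000  -0.4000  +0.1000]
  T[3,:] = [+0.0968  -0.1290  -0.0968  +0.0000  -0.0645  +0.1613]
  T[4,:] = [-0.1579  -0.0789  +0.1316  +0.0789  +0.0000  +0.1053]
  T[5,:] = [+0.1667  +0.1111  +0.1667  +0.0556  +0.0556  +0.0000]
|λ(T)| sorted: 0.5181, 0.3193, 0.3193, 0.2182, 0.2182, 0.1539.
spectral radius ρ = 0.5181; 0.5181 < 1, so it converges for any x₀.

yes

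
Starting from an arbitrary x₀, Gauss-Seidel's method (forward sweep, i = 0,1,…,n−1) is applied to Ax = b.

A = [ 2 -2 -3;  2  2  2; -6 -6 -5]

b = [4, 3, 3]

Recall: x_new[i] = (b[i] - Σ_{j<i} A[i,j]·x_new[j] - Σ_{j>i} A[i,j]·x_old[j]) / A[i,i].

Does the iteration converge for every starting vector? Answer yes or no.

no

Write A = D+L+U with D = diag(2, 2, -5).
Gauss-Seidel: T = -(D+L)⁻¹U, row 0 first, T[0,2] = -(-3)/(2) = +1.5000; later rows by forward substitution.
  T[0,:] = [+0.0000, +1.0000, +1.5000]
  T[1,:] = [+0.0000, -1.0000, -2.5000]
  T[2,:] = [+0.0000, -0.0000, +1.2000]
eigenvalue magnitudes: 1.2000, 1.0000, 0.0000.
spectral radius ρ = 1.2000; 1.2000 > 1 ⇒ diverges.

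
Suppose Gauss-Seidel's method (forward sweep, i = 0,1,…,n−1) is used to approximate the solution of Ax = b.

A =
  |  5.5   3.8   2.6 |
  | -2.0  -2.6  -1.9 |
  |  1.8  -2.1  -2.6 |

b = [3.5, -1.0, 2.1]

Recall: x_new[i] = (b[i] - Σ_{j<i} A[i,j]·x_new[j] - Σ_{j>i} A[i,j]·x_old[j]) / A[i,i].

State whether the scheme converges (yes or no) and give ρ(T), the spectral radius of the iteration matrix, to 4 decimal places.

Write A = D+L+U with D = diag(5.5, -2.6, -2.6).
T_GS = -(D+L)⁻¹U: row 0 first, T[0,1] = -(3.8)/(5.5) = -0.6909; later rows by forward substitution.
  T[0,:] = [+0.0000 -0.6909 -0.4727]
  T[1,:] = [+0.0000 +0.5315 -0.3671]
  T[2,:] = [+0.0000 -0.9076 -0.0307]
|λ(T)| sorted: 0.8924, 0.3917, 0.0000.
spectral radius ρ = 0.8924; 0.8924 < 1, so it converges for any x₀.

yes, ρ = 0.8924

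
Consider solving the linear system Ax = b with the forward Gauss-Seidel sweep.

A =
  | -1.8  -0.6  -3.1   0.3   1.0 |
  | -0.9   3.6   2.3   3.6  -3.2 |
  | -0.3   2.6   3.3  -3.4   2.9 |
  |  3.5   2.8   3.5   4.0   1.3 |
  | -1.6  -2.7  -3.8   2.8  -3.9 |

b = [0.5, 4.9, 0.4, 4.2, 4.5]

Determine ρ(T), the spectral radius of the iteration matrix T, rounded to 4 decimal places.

1.1997

A = D + L + U where D = diag(-1.8, 3.6, 3.3, 4, -3.9).
GS T = -(D+L)⁻¹U: row 0 first, T[0,1] = -(-0.6)/(-1.8) = -0.3333; later rows by forward substitution.
  T[0,:] = [+0.0000 -0.3333 -1.7222 +0.1667 +0.5556]
  T[1,:] = [+0.0000 -0.0833 -1.0694 -0.9583 +1.0278]
  T[2,:] = [+0.0000 +0.0354 +0.6860 +1.8005 -1.6380]
  T[3,:] = [+0.0000 +0.3191 +1.6553 -1.0504 -0.0973]
  T[4,:] = [+0.0000 +0.3891 +1.9669 -1.9134 +0.5868]
moduli |λ_i(T)| = 1.1997, 0.7742, 0.7742, 0.0407, 0.0000.
spectral radius ρ = 1.1997; 1.1997 > 1: divergent.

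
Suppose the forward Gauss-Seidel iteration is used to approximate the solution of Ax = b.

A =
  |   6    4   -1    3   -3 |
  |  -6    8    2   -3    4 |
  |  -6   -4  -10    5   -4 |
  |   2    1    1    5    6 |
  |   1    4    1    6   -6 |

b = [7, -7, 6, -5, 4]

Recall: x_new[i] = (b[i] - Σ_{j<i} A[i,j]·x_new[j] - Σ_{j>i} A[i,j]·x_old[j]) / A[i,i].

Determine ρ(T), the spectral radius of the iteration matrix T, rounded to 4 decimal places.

A = D + L + U where D = diag(6, 8, -10, 5, -6).
T_GS = -(D+L)⁻¹U: row 0 first, T[0,2] = -(-1)/(6) = +0.1667; later rows by forward substitution.
  T[0,:] = [+0.0000 -0.6667 +0.1667 -0.5000 +0.5000]
  T[1,:] = [+0.0000 -0.5000 -0.1250 +0.0000 -0.1250]
  T[2,:] = [+0.0000 +0.6000 -0.0500 +0.8000 -0.6500]
  T[3,:] = [+0.0000 +0.2467 -0.0317 +0.0400 -1.2450]
  T[4,:] = [+0.0000 -0.0978 -0.0956 +0.0900 -1.3533]
moduli |λ_i(T)| = 1.2709, 0.4869, 0.1641, 0.1641, 0.0000.
ρ = 1.2709; 1.2709 > 1, so it fails to converge.

1.2709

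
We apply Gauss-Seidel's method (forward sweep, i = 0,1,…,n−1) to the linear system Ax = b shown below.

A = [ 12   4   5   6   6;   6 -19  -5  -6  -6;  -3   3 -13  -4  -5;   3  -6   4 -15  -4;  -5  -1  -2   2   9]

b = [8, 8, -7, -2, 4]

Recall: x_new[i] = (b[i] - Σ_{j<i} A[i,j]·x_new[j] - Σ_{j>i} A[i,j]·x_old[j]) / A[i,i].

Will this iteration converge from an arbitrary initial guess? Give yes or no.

yes

Split A = D + L + U, D = diag(12, -19, -13, -15, 9).
GS T = -(D+L)⁻¹U: row 0 first, T[0,1] = -(4)/(12) = -0.3333; later rows by forward substitution.
  T[0,:] = [+0.0000  -0.3333  -0.4167  -0.5000  -0.5000]
  T[1,:] = [+0.0000  -0.1053  -0.3947  -0.4737  -0.4737]
  T[2,:] = [+0.0000  +0.0526  +0.0051  -0.3016  -0.3785]
  T[3,:] = [+0.0000  -0.0105  +0.0759  +0.0090  -0.2781]
  T[4,:] = [+0.0000  -0.1828  -0.2911  -0.3994  -0.3527]
|λ(T)| sorted: 0.8244, 0.2151, 0.2151, 0.1049, 0.0000.
ρ(T) = max|λ| = 0.8244; 0.8244 < 1 ⇒ converges.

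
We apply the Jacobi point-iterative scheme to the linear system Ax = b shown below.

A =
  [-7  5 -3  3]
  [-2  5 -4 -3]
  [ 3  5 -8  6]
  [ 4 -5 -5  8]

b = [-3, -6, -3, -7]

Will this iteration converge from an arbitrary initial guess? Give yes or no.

no

Let D = diag(-7, 5, -8, 8); L, U the strict triangles.
T_J = -D⁻¹(L+U): T[0,3] = -(3)/(-7) = +0.4286; T[0,0] = 0.
  T[0,:] = [+0.0000 +0.7143 -0.4286 +0.4286]
  T[1,:] = [+0.4000 +0.0000 +0.8000 +0.6000]
  T[2,:] = [+0.3750 +0.6250 +0.0000 +0.7500]
  T[3,:] = [-0.5000 +0.6250 +0.6250 +0.0000]
|λ(T)| sorted: 1.3849, 0.7412, 0.7412, 0.0880.
spectral radius ρ = 1.3849; 1.3849 > 1: divergent.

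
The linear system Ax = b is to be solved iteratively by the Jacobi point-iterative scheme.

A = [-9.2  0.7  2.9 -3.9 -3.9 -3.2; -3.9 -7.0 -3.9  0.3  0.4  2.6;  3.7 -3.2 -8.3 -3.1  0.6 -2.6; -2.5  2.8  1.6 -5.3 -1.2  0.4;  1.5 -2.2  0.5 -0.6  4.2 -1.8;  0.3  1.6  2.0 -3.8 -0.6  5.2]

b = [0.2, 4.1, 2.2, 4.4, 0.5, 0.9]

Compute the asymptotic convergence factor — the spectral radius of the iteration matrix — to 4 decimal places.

1.1438

Split A = D + L + U, D = diag(-9.2, -7, -8.3, -5.3, 4.2, 5.2).
Jacobi: T = -D⁻¹(L+U), T[2,5] = -(-2.6)/(-8.3) = -0.3133; T[2,2] = 0.
  T[0,:] = [+0.0000, +0.0761, +0.3152, -0.4239, -0.4239, -0.3478]
  T[1,:] = [-0.5571, +0.0000, -0.5571, +0.0429, +0.0571, +0.3714]
  T[2,:] = [+0.4458, -0.3855, +0.0000, -0.3735, +0.0723, -0.3133]
  T[3,:] = [-0.4717, +0.5283, +0.3019, +0.0000, -0.2264, +0.0755]
  T[4,:] = [-0.3571, +0.5238, -0.1190, +0.1429, +0.0000, +0.4286]
  T[5,:] = [-0.0577, -0.3077, -0.3846, +0.7308, +0.1154, +0.0000]
|eigenvalues of T|: 1.1438, 0.5769, 0.5769, 0.2353, 0.2353, 0.1780.
ρ(T) = max|λ| = 1.1438; 1.1438 > 1: divergent.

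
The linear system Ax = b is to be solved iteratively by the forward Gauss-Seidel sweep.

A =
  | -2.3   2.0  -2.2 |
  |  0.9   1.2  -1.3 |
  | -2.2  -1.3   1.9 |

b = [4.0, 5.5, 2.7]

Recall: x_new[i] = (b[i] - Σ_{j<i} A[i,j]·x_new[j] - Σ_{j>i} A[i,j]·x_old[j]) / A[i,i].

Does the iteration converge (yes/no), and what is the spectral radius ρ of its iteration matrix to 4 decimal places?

no, ρ = 1.3410

Split A = D + L + U, D = diag(-2.3, 1.2, 1.9).
GS T = -(D+L)⁻¹U: row 0 first, T[0,1] = -(2)/(-2.3) = +0.8696; later rows by forward substitution.
  T[0,:] = [+0.0000 +0.8696 -0.9565]
  T[1,:] = [+0.0000 -0.6522 +1.8007]
  T[2,:] = [+0.0000 +0.5606 +0.1245]
|λ(T)| sorted: 1.3410, 0.8134, 0.0000.
spectral radius ρ = 1.3410; 1.3410 > 1, so it fails to converge.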